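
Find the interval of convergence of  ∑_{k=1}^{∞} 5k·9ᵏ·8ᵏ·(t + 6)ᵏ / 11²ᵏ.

(-553/72, -311/72)

Ratio test: |a_{k+1}/a_k| = [5(k+1)/5k] · 9·8/121 → 72/121 as k → ∞.
Hence the series converges for |t + 6| < 1/(72/121) = 121/72, so the radius of convergence is 121/72.
Endpoint t = -311/72: the k-th term does not approach 0; divergence by the term test.
Check t = -553/72: the k-th term does not approach 0; divergence by the term test.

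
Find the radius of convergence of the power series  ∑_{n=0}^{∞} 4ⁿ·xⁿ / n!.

The ratio of consecutive coefficients is 4 · 1/(n+1) → 0.
The limit is 0, so the series converges for all x; R = ∞.

R = ∞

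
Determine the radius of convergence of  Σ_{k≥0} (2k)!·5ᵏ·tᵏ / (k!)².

R = 1/20

Ratio test: |a_{k+1}/a_k| = (2k+1)·(2k+2)/(k+1)² · 5 → 20 as k → ∞.
The series converges when 20 · |t| < 1, giving R = 1/20.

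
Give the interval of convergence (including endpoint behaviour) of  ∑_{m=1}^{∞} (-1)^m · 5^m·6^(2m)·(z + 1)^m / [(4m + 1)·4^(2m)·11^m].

(-89/45, -1/45]

The ratio of consecutive coefficients is [(4m + 1)/(4(m+1) + 1)] · 5·36/(16·11) → 45/44.
Convergence for |z + 1| · 45/44 < 1, i.e. |z + 1| < 44/45. So R = 44/45.
Check z = -1/45: convergence follows from the alternating series test (terms decrease monotonically to 0).
At z = -89/45: the terms behave like c/m; limit comparison with the harmonic series gives divergence.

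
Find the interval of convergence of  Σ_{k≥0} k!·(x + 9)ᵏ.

By the ratio test, |a_{k+1}/a_k| = (k+1) → ∞.
The ratio grows without bound, so the series diverges whenever (x + 9) ≠ 0; it converges only at x = -9. R = 0.

{-9}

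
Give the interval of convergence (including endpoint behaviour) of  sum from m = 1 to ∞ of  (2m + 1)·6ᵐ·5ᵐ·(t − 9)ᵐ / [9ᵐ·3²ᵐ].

(63/10, 117/10)

By the ratio test, |a_{m+1}/a_m| = [(2(m+1) + 1)/(2m + 1)] · 6·5/(9·9) → 10/27.
The series converges when 10/27 · |t − 9| < 1, giving R = 27/10.
At t = 117/10: the m-th term does not approach 0; divergence by the term test.
Endpoint t = 63/10: the terms have absolute value of order m, which does not tend to 0, so the series diverges by the divergence test.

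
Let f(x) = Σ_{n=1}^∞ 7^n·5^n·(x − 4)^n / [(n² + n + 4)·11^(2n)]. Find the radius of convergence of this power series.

Apply the ratio test: |a_{n+1}| / |a_n| = [(n² + n + 4)/((n+1)² + (n+1) + 4)] · 7·5/121, which tends to 35/121 as n → ∞.
Convergence for |x − 4| · 35/121 < 1, i.e. |x − 4| < 121/35. So R = 121/35.

R = 121/35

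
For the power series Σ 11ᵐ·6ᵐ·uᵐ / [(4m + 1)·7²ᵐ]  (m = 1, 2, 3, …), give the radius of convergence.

Apply the ratio test: |a_{m+1}| / |a_m| = [(4m + 1)/(4(m+1) + 1)] · 11·6/49, which tends to 66/49 as m → ∞.
The series converges when 66/49 · |u| < 1, giving R = 49/66.

R = 49/66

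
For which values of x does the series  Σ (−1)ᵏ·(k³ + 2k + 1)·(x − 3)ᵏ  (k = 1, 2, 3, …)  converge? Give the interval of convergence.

(2, 4)

The ratio of consecutive coefficients is ((k+1)³ + 2(k+1) + 1)/(k³ + 2k + 1) → 1.
Hence R = 1.
Check x = 4: the terms have absolute value of order k³, which does not tend to 0, so the series diverges by the divergence test.
At x = 2: the terms do not tend to 0, so the series diverges.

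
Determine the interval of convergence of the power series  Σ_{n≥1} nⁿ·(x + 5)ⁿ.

Root test: |a_n|^(1/n) = n → ∞.
The root grows without bound, so R = 0 (convergence only at x = -5).

{-5}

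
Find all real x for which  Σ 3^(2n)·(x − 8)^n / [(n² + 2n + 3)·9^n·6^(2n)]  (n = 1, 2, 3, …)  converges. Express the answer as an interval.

Ratio test: |a_{n+1}/a_n| = [(n² + 2n + 3)/((n+1)² + 2(n+1) + 3)] · 9/(9·36) → 1/36 as n → ∞.
The series converges when 1/36 · |x − 8| < 1, giving R = 36.
Endpoint x = 44: absolute convergence follows by limit comparison with Σ 1/n².
When x = -28, absolute convergence follows by limit comparison with Σ 1/n².

[-28, 44]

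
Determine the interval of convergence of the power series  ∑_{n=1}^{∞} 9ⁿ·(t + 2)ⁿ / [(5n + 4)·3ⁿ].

Ratio test: |a_{n+1}/a_n| = [(5n + 4)/(5(n+1) + 4)] · 9/3 → 3 as n → ∞.
Thus R = 1/(3) = 1/3.
Endpoint t = -5/3: the terms are asymptotic to a nonzero constant times 1/n, so the series diverges by limit comparison with Σ 1/n.
Check t = -7/3: an alternating series whose terms decrease to 0 in absolute value, so it converges by the Leibniz criterion.

[-7/3, -5/3)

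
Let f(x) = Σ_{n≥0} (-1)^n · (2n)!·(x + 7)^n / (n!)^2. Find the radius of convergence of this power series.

By the ratio test, |a_{n+1}/a_n| = (2n+1)·(2n+2)/(n+1)² → 4.
Convergence for |x + 7| · 4 < 1, i.e. |x + 7| < 1/4. So R = 1/4.

R = 1/4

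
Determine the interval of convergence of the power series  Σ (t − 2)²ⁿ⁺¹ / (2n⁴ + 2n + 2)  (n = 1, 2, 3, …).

By the ratio test, |a_{n+1}/a_n| = (2n⁴ + 2n + 2)/(2(n+1)⁴ + 2(n+1) + 2) → 1.
Since the exponent of (t − 2) increases by 2 each term, convergence requires |t − 2|² < 1, hence R = 1.
Endpoint t = 3: absolute convergence follows by limit comparison with Σ 1/n⁴.
Endpoint t = 1: absolute convergence follows by limit comparison with Σ 1/n⁴.

[1, 3]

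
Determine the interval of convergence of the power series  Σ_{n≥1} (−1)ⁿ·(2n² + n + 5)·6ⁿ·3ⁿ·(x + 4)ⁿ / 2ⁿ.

Apply the ratio test: |a_{n+1}| / |a_n| = [(2(n+1)² + (n+1) + 5)/(2n² + n + 5)] · 6·3/2, which tends to 9 as n → ∞.
Convergence for |x + 4| · 9 < 1, i.e. |x + 4| < 1/9. So R = 1/9.
Check x = -35/9: the terms have absolute value of order n², which does not tend to 0, so the series diverges by the divergence test.
At x = -37/9: the n-th term does not approach 0; divergence by the term test.

(-37/9, -35/9)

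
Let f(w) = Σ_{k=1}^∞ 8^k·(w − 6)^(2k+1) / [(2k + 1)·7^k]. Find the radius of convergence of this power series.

R = √14/4

Ratio test: |a_{k+1}/a_k| = [(2k + 1)/(2(k+1) + 1)] · 8/7 → 8/7 as k → ∞.
Since the exponent of (w − 6) increases by 2 each term, convergence requires |w − 6|² < 7/8, hence R = √14/4.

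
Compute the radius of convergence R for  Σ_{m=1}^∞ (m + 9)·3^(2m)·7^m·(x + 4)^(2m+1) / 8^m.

R = 2√14/21

Ratio test: |a_{m+1}/a_m| = [((m+1) + 9)/(m + 9)] · 9·7/8 → 63/8 as m → ∞.
Successive powers of (x + 4) differ by 2, so the series converges when |x + 4|² · 63/8 < 1, i.e. |x + 4| < √(8/63). So R = 2√14/21.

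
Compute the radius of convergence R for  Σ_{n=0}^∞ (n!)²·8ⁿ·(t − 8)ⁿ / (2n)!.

By the ratio test, |a_{n+1}/a_n| = (n+1)²/[(2n+1)·(2n+2)] · 8 → 2.
Thus R = 1/(2) = 1/2.

R = 1/2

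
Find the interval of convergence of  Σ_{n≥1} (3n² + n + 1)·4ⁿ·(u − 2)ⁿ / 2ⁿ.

Ratio test: |a_{n+1}/a_n| = [(3(n+1)² + (n+1) + 1)/(3n² + n + 1)] · 4/2 → 2 as n → ∞.
Hence the series converges for |u − 2| < 1/(2) = 1/2, so the radius of convergence is 1/2.
Endpoint u = 5/2: the n-th term does not approach 0; divergence by the term test.
Endpoint u = 3/2: the n-th term does not approach 0; divergence by the term test.

(3/2, 5/2)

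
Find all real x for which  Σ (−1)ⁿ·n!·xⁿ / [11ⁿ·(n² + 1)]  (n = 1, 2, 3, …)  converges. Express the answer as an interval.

By the ratio test, |a_{n+1}/a_n| = (n+1) · 1/11 · (n² + 1)/((n+1)² + 1) → ∞.
Since the ratio → ∞, the series diverges for every x ≠ 0, and R = 0.

{0}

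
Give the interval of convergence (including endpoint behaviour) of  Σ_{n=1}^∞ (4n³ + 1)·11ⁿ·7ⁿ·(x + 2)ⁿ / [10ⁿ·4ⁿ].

(-194/77, -114/77)

Ratio test: |a_{n+1}/a_n| = [(4(n+1)³ + 1)/(4n³ + 1)] · 11·7/(10·4) → 77/40 as n → ∞.
Convergence for |x + 2| · 77/40 < 1, i.e. |x + 2| < 40/77. So R = 40/77.
Check x = -114/77: the terms do not tend to 0, so the series diverges.
When x = -194/77, the terms do not tend to 0, so the series diverges.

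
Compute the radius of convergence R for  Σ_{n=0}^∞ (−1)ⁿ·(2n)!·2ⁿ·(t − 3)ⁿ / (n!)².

R = 1/8

Apply the ratio test: |a_{n+1}| / |a_n| = (2n+1)·(2n+2)/(n+1)² · 2, which tends to 8 as n → ∞.
Thus R = 1/(8) = 1/8.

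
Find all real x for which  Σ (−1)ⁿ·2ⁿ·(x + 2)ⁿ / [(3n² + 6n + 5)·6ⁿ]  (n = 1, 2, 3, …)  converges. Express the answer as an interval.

[-5, 1]

By the ratio test, |a_{n+1}/a_n| = [(3n² + 6n + 5)/(3(n+1)² + 6(n+1) + 5)] · 2/6 → 1/3.
The series converges when 1/3 · |x + 2| < 1, giving R = 3.
At x = 1: the series is dominated by a constant times Σ 1/n², which converges (p = 2 > 1).
At x = -5: the series is dominated by a constant times Σ 1/n², which converges (p = 2 > 1).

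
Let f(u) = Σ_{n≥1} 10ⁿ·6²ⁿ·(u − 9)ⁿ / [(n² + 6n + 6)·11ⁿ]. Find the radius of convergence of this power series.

By the ratio test, |a_{n+1}/a_n| = [(n² + 6n + 6)/((n+1)² + 6(n+1) + 6)] · 10·36/11 → 360/11.
The series converges when 360/11 · |u − 9| < 1, giving R = 11/360.

R = 11/360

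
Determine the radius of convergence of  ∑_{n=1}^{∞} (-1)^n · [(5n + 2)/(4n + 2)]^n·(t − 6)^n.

R = 4/5

Root test: |a_n|^(1/n) = (5n + 2)/(4n + 2) → 5/4.
The series converges when 5/4 · |t − 6| < 1, giving R = 4/5.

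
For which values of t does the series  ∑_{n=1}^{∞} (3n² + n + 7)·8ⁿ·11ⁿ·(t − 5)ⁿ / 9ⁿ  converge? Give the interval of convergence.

By the ratio test, |a_{n+1}/a_n| = [(3(n+1)² + (n+1) + 7)/(3n² + n + 7)] · 8·11/9 → 88/9.
Hence the series converges for |t − 5| < 1/(88/9) = 9/88, so the radius of convergence is 9/88.
When t = 449/88, the n-th term does not approach 0; divergence by the term test.
Check t = 431/88: the n-th term does not approach 0; divergence by the term test.

(431/88, 449/88)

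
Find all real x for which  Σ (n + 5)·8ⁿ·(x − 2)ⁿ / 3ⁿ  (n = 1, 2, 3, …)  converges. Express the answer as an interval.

The ratio of consecutive coefficients is [((n+1) + 5)/(n + 5)] · 8/3 → 8/3.
The series converges when 8/3 · |x − 2| < 1, giving R = 3/8.
At x = 19/8: the terms have absolute value of order n, which does not tend to 0, so the series diverges by the divergence test.
Endpoint x = 13/8: the n-th term does not approach 0; divergence by the term test.

(13/8, 19/8)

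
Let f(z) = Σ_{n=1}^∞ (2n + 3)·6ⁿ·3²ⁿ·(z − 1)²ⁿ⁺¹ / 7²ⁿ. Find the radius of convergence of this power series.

R = 7√6/18

By the ratio test, |a_{n+1}/a_n| = [(2(n+1) + 3)/(2n + 3)] · 6·9/49 → 54/49.
Since the exponent of (z − 1) increases by 2 each term, convergence requires |z − 1|² < 49/54, hence R = 7√6/18.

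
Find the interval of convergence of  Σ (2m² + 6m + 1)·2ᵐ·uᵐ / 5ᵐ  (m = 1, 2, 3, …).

(-5/2, 5/2)

Apply the ratio test: |a_{m+1}| / |a_m| = [(2(m+1)² + 6(m+1) + 1)/(2m² + 6m + 1)] · 2/5, which tends to 2/5 as m → ∞.
The series converges when 2/5 · |u| < 1, giving R = 5/2.
Endpoint u = 5/2: the terms do not tend to 0, so the series diverges.
Endpoint u = -5/2: the m-th term does not approach 0; divergence by the term test.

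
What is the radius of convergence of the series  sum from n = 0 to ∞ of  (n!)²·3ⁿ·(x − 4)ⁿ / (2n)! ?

R = 4/3

Apply the ratio test: |a_{n+1}| / |a_n| = (n+1)²/[(2n+1)·(2n+2)] · 3, which tends to 3/4 as n → ∞.
The series converges when 3/4 · |x − 4| < 1, giving R = 4/3.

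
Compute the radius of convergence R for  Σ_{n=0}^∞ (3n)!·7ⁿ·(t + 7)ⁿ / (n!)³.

R = 1/189

Ratio test: |a_{n+1}/a_n| = (3n+1)·(3n+2)·(3n+3)/(n+1)³ · 7 → 189 as n → ∞.
Convergence for |t + 7| · 189 < 1, i.e. |t + 7| < 1/189. So R = 1/189.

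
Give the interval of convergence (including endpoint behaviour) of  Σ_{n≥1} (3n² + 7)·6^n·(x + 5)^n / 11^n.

Apply the ratio test: |a_{n+1}| / |a_n| = [(3(n+1)² + 7)/(3n² + 7)] · 6/11, which tends to 6/11 as n → ∞.
Hence the series converges for |x + 5| < 1/(6/11) = 11/6, so the radius of convergence is 11/6.
When x = -19/6, the terms have absolute value of order n², which does not tend to 0, so the series diverges by the divergence test.
When x = -41/6, the terms have absolute value of order n², which does not tend to 0, so the series diverges by the divergence test.

(-41/6, -19/6)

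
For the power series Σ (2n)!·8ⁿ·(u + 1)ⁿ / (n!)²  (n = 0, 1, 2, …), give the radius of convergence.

By the ratio test, |a_{n+1}/a_n| = (2n+1)·(2n+2)/(n+1)² · 8 → 32.
The series converges when 32 · |u + 1| < 1, giving R = 1/32.

R = 1/32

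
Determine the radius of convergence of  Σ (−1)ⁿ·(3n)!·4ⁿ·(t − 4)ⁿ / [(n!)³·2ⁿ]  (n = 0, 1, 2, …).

R = 1/54

Ratio test: |a_{n+1}/a_n| = (3n+1)·(3n+2)·(3n+3)/(n+1)³ · 4/2 → 54 as n → ∞.
Hence the series converges for |t − 4| < 1/(54) = 1/54, so the radius of convergence is 1/54.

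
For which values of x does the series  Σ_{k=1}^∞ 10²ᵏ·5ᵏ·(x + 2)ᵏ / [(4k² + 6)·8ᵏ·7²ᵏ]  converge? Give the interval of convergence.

[-348/125, -152/125]

The ratio of consecutive coefficients is [(4k² + 6)/(4(k+1)² + 6)] · 100·5/(8·49) → 125/98.
Thus R = 1/(125/98) = 98/125.
At x = -152/125: the series is dominated by a constant times Σ 1/k², which converges (p = 2 > 1).
Check x = -348/125: the series is dominated by a constant times Σ 1/k², which converges (p = 2 > 1).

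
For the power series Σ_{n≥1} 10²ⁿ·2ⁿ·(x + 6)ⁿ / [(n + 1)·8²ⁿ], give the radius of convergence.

Ratio test: |a_{n+1}/a_n| = [(n + 1)/((n+1) + 1)] · 100·2/64 → 25/8 as n → ∞.
Hence the series converges for |x + 6| < 1/(25/8) = 8/25, so the radius of convergence is 8/25.

R = 8/25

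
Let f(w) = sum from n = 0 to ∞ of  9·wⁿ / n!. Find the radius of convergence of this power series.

Apply the ratio test: |a_{n+1}| / |a_n| = 9/9 · 1/(n+1), which tends to 0 as n → ∞.
Since the limit is 0 < 1 for every w, the series converges on all of ℝ and R = ∞.

R = ∞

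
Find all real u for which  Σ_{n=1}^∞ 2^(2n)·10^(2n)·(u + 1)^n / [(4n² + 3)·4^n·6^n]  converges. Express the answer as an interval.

[-53/50, -47/50]

Ratio test: |a_{n+1}/a_n| = [(4n² + 3)/(4(n+1)² + 3)] · 4·100/(4·6) → 50/3 as n → ∞.
Convergence for |u + 1| · 50/3 < 1, i.e. |u + 1| < 3/50. So R = 3/50.
At u = -47/50: absolute convergence follows by limit comparison with Σ 1/n².
Endpoint u = -53/50: absolute convergence follows by limit comparison with Σ 1/n².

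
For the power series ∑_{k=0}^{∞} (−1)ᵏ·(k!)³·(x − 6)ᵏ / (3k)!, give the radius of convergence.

Apply the ratio test: |a_{k+1}| / |a_k| = (k+1)³/[(3k+1)·(3k+2)·(3k+3)], which tends to 1/27 as k → ∞.
Hence the series converges for |x − 6| < 1/(1/27) = 27, so the radius of convergence is 27.

R = 27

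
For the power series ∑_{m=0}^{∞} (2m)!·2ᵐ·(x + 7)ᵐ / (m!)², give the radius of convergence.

Apply the ratio test: |a_{m+1}| / |a_m| = (2m+1)·(2m+2)/(m+1)² · 2, which tends to 8 as m → ∞.
Hence the series converges for |x + 7| < 1/(8) = 1/8, so the radius of convergence is 1/8.

R = 1/8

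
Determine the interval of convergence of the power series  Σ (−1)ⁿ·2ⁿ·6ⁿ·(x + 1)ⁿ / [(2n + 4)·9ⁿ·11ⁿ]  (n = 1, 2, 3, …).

(-37/4, 29/4]

Apply the ratio test: |a_{n+1}| / |a_n| = [(2n + 4)/(2(n+1) + 4)] · 2·6/(9·11), which tends to 4/33 as n → ∞.
Thus R = 1/(4/33) = 33/4.
At x = 29/4: an alternating series whose terms decrease to 0 in absolute value, so it converges by the Leibniz criterion.
When x = -37/4, comparison with the harmonic series Σ 1/n shows the series diverges.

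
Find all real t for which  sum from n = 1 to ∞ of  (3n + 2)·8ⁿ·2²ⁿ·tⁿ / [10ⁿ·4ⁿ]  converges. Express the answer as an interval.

By the ratio test, |a_{n+1}/a_n| = [(3(n+1) + 2)/(3n + 2)] · 8·4/(10·4) → 4/5.
Thus R = 1/(4/5) = 5/4.
Check t = 5/4: the terms have absolute value of order n, which does not tend to 0, so the series diverges by the divergence test.
At t = -5/4: the terms have absolute value of order n, which does not tend to 0, so the series diverges by the divergence test.

(-5/4, 5/4)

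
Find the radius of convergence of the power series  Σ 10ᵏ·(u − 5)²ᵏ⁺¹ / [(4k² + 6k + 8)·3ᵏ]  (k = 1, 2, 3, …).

R = √30/10

By the ratio test, |a_{k+1}/a_k| = [(4k² + 6k + 8)/(4(k+1)² + 6(k+1) + 8)] · 10/3 → 10/3.
Writing y = (u − 5)², the series in y has radius 3/10, so |u − 5| < √(3/10) and R = √30/10.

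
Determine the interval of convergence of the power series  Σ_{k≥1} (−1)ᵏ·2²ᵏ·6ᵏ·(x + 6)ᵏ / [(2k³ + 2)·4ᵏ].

[-37/6, -35/6]

Apply the ratio test: |a_{k+1}| / |a_k| = [(2k³ + 2)/(2(k+1)³ + 2)] · 4·6/4, which tends to 6 as k → ∞.
The series converges when 6 · |x + 6| < 1, giving R = 1/6.
When x = -35/6, the series is dominated by a constant times Σ 1/k³, which converges (p = 3 > 1).
When x = -37/6, the terms are on the order of 1/k³, so the series converges absolutely by comparison with the p-series (p = 3 > 1).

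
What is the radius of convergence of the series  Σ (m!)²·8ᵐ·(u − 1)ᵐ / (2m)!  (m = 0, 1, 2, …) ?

The ratio of consecutive coefficients is (m+1)²/[(2m+1)·(2m+2)] · 8 → 2.
Convergence for |u − 1| · 2 < 1, i.e. |u − 1| < 1/2. So R = 1/2.

R = 1/2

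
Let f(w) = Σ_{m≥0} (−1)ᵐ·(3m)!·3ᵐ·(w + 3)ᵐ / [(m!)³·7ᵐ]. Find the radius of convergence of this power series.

Ratio test: |a_{m+1}/a_m| = (3m+1)·(3m+2)·(3m+3)/(m+1)³ · 3/7 → 81/7 as m → ∞.
Convergence for |w + 3| · 81/7 < 1, i.e. |w + 3| < 7/81. So R = 7/81.

R = 7/81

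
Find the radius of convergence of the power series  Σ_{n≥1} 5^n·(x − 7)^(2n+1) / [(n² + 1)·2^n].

R = √10/5

By the ratio test, |a_{n+1}/a_n| = [(n² + 1)/((n+1)² + 1)] · 5/2 → 5/2.
Successive powers of (x − 7) differ by 2, so the series converges when |x − 7|² · 5/2 < 1, i.e. |x − 7| < √(2/5). So R = √10/5.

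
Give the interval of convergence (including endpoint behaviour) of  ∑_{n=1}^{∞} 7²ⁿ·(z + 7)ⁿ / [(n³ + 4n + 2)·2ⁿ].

By the ratio test, |a_{n+1}/a_n| = [(n³ + 4n + 2)/((n+1)³ + 4(n+1) + 2)] · 49/2 → 49/2.
Hence the series converges for |z + 7| < 1/(49/2) = 2/49, so the radius of convergence is 2/49.
Check z = -341/49: the series is dominated by a constant times Σ 1/n³, which converges (p = 3 > 1).
Check z = -345/49: the terms are on the order of 1/n³, so the series converges absolutely by comparison with the p-series (p = 3 > 1).

[-345/49, -341/49]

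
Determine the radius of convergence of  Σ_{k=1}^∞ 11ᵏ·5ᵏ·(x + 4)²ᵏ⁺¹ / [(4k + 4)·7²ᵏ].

R = 7√55/55

Ratio test: |a_{k+1}/a_k| = [(4k + 4)/(4(k+1) + 4)] · 11·5/49 → 55/49 as k → ∞.
Since the exponent of (x + 4) increases by 2 each term, convergence requires |x + 4|² < 49/55, hence R = 7√55/55.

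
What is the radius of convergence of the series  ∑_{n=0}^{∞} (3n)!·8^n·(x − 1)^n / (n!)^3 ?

R = 1/216

Apply the ratio test: |a_{n+1}| / |a_n| = (3n+1)·(3n+2)·(3n+3)/(n+1)³ · 8, which tends to 216 as n → ∞.
The series converges when 216 · |x − 1| < 1, giving R = 1/216.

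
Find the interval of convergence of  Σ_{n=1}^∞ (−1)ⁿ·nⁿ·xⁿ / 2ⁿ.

{0}

Root test: |a_n|^(1/n) = n/2 → ∞.
Since the n-th root of |a_n| is unbounded, the series converges only at x = 0; R = 0.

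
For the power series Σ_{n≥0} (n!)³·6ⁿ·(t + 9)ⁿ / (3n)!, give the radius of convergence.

R = 9/2

Ratio test: |a_{n+1}/a_n| = (n+1)³/[(3n+1)·(3n+2)·(3n+3)] · 6 → 2/9 as n → ∞.
Hence the series converges for |t + 9| < 1/(2/9) = 9/2, so the radius of convergence is 9/2.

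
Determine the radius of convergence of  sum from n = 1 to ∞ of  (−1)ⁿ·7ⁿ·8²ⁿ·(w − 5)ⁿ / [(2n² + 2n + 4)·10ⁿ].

R = 5/224

By the ratio test, |a_{n+1}/a_n| = [(2n² + 2n + 4)/(2(n+1)² + 2(n+1) + 4)] · 7·64/10 → 224/5.
Convergence for |w − 5| · 224/5 < 1, i.e. |w − 5| < 5/224. So R = 5/224.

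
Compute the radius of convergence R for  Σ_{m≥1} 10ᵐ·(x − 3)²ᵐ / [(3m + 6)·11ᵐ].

R = √110/10

The ratio of consecutive coefficients is [(3m + 6)/(3(m+1) + 6)] · 10/11 → 10/11.
Successive powers of (x − 3) differ by 2, so the series converges when |x − 3|² · 10/11 < 1, i.e. |x − 3| < √(11/10). So R = √110/10.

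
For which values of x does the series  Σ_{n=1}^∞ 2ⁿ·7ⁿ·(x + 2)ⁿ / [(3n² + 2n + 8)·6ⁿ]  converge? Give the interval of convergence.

[-17/7, -11/7]

The ratio of consecutive coefficients is [(3n² + 2n + 8)/(3(n+1)² + 2(n+1) + 8)] · 2·7/6 → 7/3.
The series converges when 7/3 · |x + 2| < 1, giving R = 3/7.
At x = -11/7: the series is dominated by a constant times Σ 1/n², which converges (p = 2 > 1).
At x = -17/7: the terms are on the order of 1/n², so the series converges absolutely by comparison with the p-series (p = 2 > 1).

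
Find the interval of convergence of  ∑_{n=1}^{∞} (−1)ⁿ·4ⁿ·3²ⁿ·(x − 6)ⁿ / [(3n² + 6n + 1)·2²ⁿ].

Ratio test: |a_{n+1}/a_n| = [(3n² + 6n + 1)/(3(n+1)² + 6(n+1) + 1)] · 4·9/4 → 9 as n → ∞.
Hence the series converges for |x − 6| < 1/(9) = 1/9, so the radius of convergence is 1/9.
When x = 55/9, absolute convergence follows by limit comparison with Σ 1/n².
At x = 53/9: the terms are on the order of 1/n², so the series converges absolutely by comparison with the p-series (p = 2 > 1).

[53/9, 55/9]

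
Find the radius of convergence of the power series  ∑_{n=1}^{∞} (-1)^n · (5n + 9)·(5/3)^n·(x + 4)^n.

The ratio of consecutive coefficients is [(5(n+1) + 9)/(5n + 9)] · 5/3 → 5/3.
Convergence for |x + 4| · 5/3 < 1, i.e. |x + 4| < 3/5. So R = 3/5.

R = 3/5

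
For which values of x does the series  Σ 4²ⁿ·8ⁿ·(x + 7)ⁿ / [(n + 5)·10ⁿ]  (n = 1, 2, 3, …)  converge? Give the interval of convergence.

Ratio test: |a_{n+1}/a_n| = [(n + 5)/((n+1) + 5)] · 16·8/10 → 64/5 as n → ∞.
Thus R = 1/(64/5) = 5/64.
When x = -443/64, the terms are asymptotic to a nonzero constant times 1/n, so the series diverges by limit comparison with Σ 1/n.
When x = -453/64, convergence follows from the alternating series test (terms decrease monotonically to 0).

[-453/64, -443/64)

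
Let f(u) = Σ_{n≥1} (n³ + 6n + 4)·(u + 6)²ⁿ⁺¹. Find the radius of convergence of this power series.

By the ratio test, |a_{n+1}/a_n| = ((n+1)³ + 6(n+1) + 4)/(n³ + 6n + 4) → 1.
Writing y = (u + 6)², the series in y has radius 1, so |u + 6| < √(1) = 1 and R = 1.

R = 1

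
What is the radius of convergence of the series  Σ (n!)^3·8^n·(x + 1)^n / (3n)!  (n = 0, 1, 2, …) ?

R = 27/8

Ratio test: |a_{n+1}/a_n| = (n+1)³/[(3n+1)·(3n+2)·(3n+3)] · 8 → 8/27 as n → ∞.
The series converges when 8/27 · |x + 1| < 1, giving R = 27/8.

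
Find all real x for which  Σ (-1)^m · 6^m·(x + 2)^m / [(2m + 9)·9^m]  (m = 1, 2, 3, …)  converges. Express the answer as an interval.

(-7/2, -1/2]

Apply the ratio test: |a_{m+1}| / |a_m| = [(2m + 9)/(2(m+1) + 9)] · 6/9, which tends to 2/3 as m → ∞.
Hence the series converges for |x + 2| < 1/(2/3) = 3/2, so the radius of convergence is 3/2.
Check x = -1/2: convergence follows from the alternating series test (terms decrease monotonically to 0).
Check x = -7/2: comparison with the harmonic series Σ 1/m shows the series diverges.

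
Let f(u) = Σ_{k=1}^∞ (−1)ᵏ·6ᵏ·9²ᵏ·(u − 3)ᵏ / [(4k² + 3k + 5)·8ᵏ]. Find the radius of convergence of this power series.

The ratio of consecutive coefficients is [(4k² + 3k + 5)/(4(k+1)² + 3(k+1) + 5)] · 6·81/8 → 243/4.
Convergence for |u − 3| · 243/4 < 1, i.e. |u − 3| < 4/243. So R = 4/243.

R = 4/243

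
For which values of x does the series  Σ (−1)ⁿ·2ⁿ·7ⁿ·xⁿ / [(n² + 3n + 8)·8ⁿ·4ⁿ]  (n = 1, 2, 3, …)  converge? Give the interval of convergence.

[-16/7, 16/7]

By the ratio test, |a_{n+1}/a_n| = [(n² + 3n + 8)/((n+1)² + 3(n+1) + 8)] · 2·7/(8·4) → 7/16.
Convergence for |x| · 7/16 < 1, i.e. |x| < 16/7. So R = 16/7.
Endpoint x = 16/7: absolute convergence follows by limit comparison with Σ 1/n².
Endpoint x = -16/7: the terms are on the order of 1/n², so the series converges absolutely by comparison with the p-series (p = 2 > 1).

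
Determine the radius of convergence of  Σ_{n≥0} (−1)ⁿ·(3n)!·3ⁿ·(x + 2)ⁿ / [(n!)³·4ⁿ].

R = 4/81

The ratio of consecutive coefficients is (3n+1)·(3n+2)·(3n+3)/(n+1)³ · 3/4 → 81/4.
Hence the series converges for |x + 2| < 1/(81/4) = 4/81, so the radius of convergence is 4/81.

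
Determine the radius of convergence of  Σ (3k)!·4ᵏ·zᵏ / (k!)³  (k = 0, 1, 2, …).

R = 1/108

The ratio of consecutive coefficients is (3k+1)·(3k+2)·(3k+3)/(k+1)³ · 4 → 108.
The series converges when 108 · |z| < 1, giving R = 1/108.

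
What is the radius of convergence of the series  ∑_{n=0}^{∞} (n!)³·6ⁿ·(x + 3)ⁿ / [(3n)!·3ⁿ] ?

R = 27/2

By the ratio test, |a_{n+1}/a_n| = (n+1)³/[(3n+1)·(3n+2)·(3n+3)] · 6/3 → 2/27.
Hence the series converges for |x + 3| < 1/(2/27) = 27/2, so the radius of convergence is 27/2.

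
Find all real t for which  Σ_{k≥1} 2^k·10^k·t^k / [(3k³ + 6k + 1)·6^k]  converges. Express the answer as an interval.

Apply the ratio test: |a_{k+1}| / |a_k| = [(3k³ + 6k + 1)/(3(k+1)³ + 6(k+1) + 1)] · 2·10/6, which tends to 10/3 as k → ∞.
The series converges when 10/3 · |t| < 1, giving R = 3/10.
Endpoint t = 3/10: the series is dominated by a constant times Σ 1/k³, which converges (p = 3 > 1).
Endpoint t = -3/10: the series is dominated by a constant times Σ 1/k³, which converges (p = 3 > 1).

[-3/10, 3/10]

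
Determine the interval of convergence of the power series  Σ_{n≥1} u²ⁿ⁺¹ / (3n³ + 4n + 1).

The ratio of consecutive coefficients is (3n³ + 4n + 1)/(3(n+1)³ + 4(n+1) + 1) → 1.
Writing y = u², the series in y has radius 1, so |u| < √(1) = 1 and R = 1.
Endpoint u = 1: absolute convergence follows by limit comparison with Σ 1/n³.
Check u = -1: the terms are on the order of 1/n³, so the series converges absolutely by comparison with the p-series (p = 3 > 1).

[-1, 1]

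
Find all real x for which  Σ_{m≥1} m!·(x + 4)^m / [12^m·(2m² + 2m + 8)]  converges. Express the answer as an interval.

{-4}

Ratio test: |a_{m+1}/a_m| = (m+1) · 1/12 · (2m² + 2m + 8)/(2(m+1)² + 2(m+1) + 8) → ∞ as m → ∞.
The ratio grows without bound, so the series diverges whenever (x + 4) ≠ 0; it converges only at x = -4. R = 0.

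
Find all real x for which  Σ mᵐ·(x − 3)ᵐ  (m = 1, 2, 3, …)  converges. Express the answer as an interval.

{3}

By the Cauchy root test, |a_m|^(1/m) = m → ∞.
Since the m-th root of |a_m| is unbounded, the series converges only at x = 3; R = 0.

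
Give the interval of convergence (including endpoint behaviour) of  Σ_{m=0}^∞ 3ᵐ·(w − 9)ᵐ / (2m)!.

(−∞, ∞)

Ratio test: |a_{m+1}/a_m| = 3 · 1/[(2m+1)·(2m+2)] → 0 as m → ∞.
Since the limit is 0 < 1 for every w, the series converges on all of ℝ and R = ∞.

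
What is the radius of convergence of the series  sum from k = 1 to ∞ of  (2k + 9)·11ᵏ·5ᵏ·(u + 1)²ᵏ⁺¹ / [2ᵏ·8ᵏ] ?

R = 4√55/55

The ratio of consecutive coefficients is [(2(k+1) + 9)/(2k + 9)] · 11·5/(2·8) → 55/16.
Writing y = (u + 1)², the series in y has radius 16/55, so |u + 1| < √(16/55) and R = 4√55/55.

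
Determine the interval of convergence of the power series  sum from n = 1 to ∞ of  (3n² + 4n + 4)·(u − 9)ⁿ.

By the ratio test, |a_{n+1}/a_n| = (3(n+1)² + 4(n+1) + 4)/(3n² + 4n + 4) → 1.
So the series converges when |u − 9| < 1 and diverges when |u − 9| > 1; R = 1.
Endpoint u = 10: the terms have absolute value of order n², which does not tend to 0, so the series diverges by the divergence test.
When u = 8, the terms do not tend to 0, so the series diverges.

(8, 10)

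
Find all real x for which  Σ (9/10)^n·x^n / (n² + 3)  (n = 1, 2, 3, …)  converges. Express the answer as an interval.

[-10/9, 10/9]

The ratio of consecutive coefficients is [(n² + 3)/((n+1)² + 3)] · 9/10 → 9/10.
Thus R = 1/(9/10) = 10/9.
Check x = 10/9: the terms are on the order of 1/n², so the series converges absolutely by comparison with the p-series (p = 2 > 1).
Check x = -10/9: absolute convergence follows by limit comparison with Σ 1/n².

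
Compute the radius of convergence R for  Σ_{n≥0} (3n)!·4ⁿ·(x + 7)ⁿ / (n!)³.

The ratio of consecutive coefficients is (3n+1)·(3n+2)·(3n+3)/(n+1)³ · 4 → 108.
Convergence for |x + 7| · 108 < 1, i.e. |x + 7| < 1/108. So R = 1/108.

R = 1/108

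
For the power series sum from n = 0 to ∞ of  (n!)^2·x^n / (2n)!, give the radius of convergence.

R = 4

Apply the ratio test: |a_{n+1}| / |a_n| = (n+1)²/[(2n+1)·(2n+2)], which tends to 1/4 as n → ∞.
The series converges when 1/4 · |x| < 1, giving R = 4.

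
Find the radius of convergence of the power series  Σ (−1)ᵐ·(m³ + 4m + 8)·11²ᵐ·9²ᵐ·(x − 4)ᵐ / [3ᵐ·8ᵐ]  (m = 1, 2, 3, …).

R = 8/3267

By the ratio test, |a_{m+1}/a_m| = [((m+1)³ + 4(m+1) + 8)/(m³ + 4m + 8)] · 121·81/(3·8) → 3267/8.
Hence the series converges for |x − 4| < 1/(3267/8) = 8/3267, so the radius of convergence is 8/3267.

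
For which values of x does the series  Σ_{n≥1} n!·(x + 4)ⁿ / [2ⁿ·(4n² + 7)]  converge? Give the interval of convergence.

{-4}

By the ratio test, |a_{n+1}/a_n| = (n+1) · 1/2 · (4n² + 7)/(4(n+1)² + 7) → ∞.
The terms grow without bound for any (x + 4) ≠ 0, so R = 0 (convergence only at x = -4).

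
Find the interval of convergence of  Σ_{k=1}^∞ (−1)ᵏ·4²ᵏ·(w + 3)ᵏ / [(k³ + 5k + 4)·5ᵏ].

[-53/16, -43/16]

The ratio of consecutive coefficients is [(k³ + 5k + 4)/((k+1)³ + 5(k+1) + 4)] · 16/5 → 16/5.
Convergence for |w + 3| · 16/5 < 1, i.e. |w + 3| < 5/16. So R = 5/16.
Check w = -43/16: absolute convergence follows by limit comparison with Σ 1/k³.
Check w = -53/16: absolute convergence follows by limit comparison with Σ 1/k³.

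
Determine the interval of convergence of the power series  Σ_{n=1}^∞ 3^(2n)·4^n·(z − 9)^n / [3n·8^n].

Ratio test: |a_{n+1}/a_n| = [3n/3(n+1)] · 9·4/8 → 9/2 as n → ∞.
Convergence for |z − 9| · 9/2 < 1, i.e. |z − 9| < 2/9. So R = 2/9.
When z = 83/9, the terms behave like c/n; limit comparison with the harmonic series gives divergence.
Endpoint z = 79/9: convergence follows from the alternating series test (terms decrease monotonically to 0).

[79/9, 83/9)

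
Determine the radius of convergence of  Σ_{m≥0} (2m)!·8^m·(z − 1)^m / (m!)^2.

R = 1/32

By the ratio test, |a_{m+1}/a_m| = (2m+1)·(2m+2)/(m+1)² · 8 → 32.
The series converges when 32 · |z − 1| < 1, giving R = 1/32.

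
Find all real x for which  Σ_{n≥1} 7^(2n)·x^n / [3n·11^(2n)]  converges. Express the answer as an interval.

The ratio of consecutive coefficients is [3n/3(n+1)] · 49/121 → 49/121.
Convergence for |x| · 49/121 < 1, i.e. |x| < 121/49. So R = 121/49.
Endpoint x = 121/49: the terms behave like c/n; limit comparison with the harmonic series gives divergence.
Endpoint x = -121/49: the terms alternate in sign and decrease monotonically to 0 in absolute value (size ~ c/n), so the alternating series test gives convergence.

[-121/49, 121/49)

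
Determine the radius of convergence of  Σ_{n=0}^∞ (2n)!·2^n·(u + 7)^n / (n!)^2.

The ratio of consecutive coefficients is (2n+1)·(2n+2)/(n+1)² · 2 → 8.
The series converges when 8 · |u + 7| < 1, giving R = 1/8.

R = 1/8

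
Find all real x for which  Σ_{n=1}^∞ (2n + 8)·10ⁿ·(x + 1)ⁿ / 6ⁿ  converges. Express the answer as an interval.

The ratio of consecutive coefficients is [(2(n+1) + 8)/(2n + 8)] · 10/6 → 5/3.
Hence the series converges for |x + 1| < 1/(5/3) = 3/5, so the radius of convergence is 3/5.
Check x = -2/5: the terms have absolute value of order n, which does not tend to 0, so the series diverges by the divergence test.
At x = -8/5: the n-th term does not approach 0; divergence by the term test.

(-8/5, -2/5)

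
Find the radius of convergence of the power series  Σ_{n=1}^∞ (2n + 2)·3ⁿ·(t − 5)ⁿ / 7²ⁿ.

The ratio of consecutive coefficients is [(2(n+1) + 2)/(2n + 2)] · 3/49 → 3/49.
The series converges when 3/49 · |t − 5| < 1, giving R = 49/3.

R = 49/3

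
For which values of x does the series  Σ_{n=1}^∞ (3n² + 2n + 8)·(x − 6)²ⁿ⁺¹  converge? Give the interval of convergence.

The ratio of consecutive coefficients is (3(n+1)² + 2(n+1) + 8)/(3n² + 2n + 8) → 1.
Since the exponent of (x − 6) increases by 2 each term, convergence requires |x − 6|² < 1, hence R = 1.
Endpoint x = 7: the terms have absolute value of order n², which does not tend to 0, so the series diverges by the divergence test.
When x = 5, the n-th term does not approach 0; divergence by the term test.

(5, 7)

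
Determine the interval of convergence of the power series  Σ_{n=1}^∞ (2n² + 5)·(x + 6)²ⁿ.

(-7, -5)

Apply the ratio test: |a_{n+1}| / |a_n| = (2(n+1)² + 5)/(2n² + 5), which tends to 1 as n → ∞.
Since the exponent of (x + 6) increases by 2 each term, convergence requires |x + 6|² < 1, hence R = 1.
When x = -5, the n-th term does not approach 0; divergence by the term test.
At x = -7: the n-th term does not approach 0; divergence by the term test.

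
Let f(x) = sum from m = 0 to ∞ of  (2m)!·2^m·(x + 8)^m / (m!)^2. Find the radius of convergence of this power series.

R = 1/8

By the ratio test, |a_{m+1}/a_m| = (2m+1)·(2m+2)/(m+1)² · 2 → 8.
Thus R = 1/(8) = 1/8.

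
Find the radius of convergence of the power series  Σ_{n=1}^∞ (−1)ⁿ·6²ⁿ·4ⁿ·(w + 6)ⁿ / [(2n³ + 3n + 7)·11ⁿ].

R = 11/144

By the ratio test, |a_{n+1}/a_n| = [(2n³ + 3n + 7)/(2(n+1)³ + 3(n+1) + 7)] · 36·4/11 → 144/11.
Thus R = 1/(144/11) = 11/144.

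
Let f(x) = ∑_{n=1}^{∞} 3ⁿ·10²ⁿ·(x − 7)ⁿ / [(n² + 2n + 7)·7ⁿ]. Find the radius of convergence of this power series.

Apply the ratio test: |a_{n+1}| / |a_n| = [(n² + 2n + 7)/((n+1)² + 2(n+1) + 7)] · 3·100/7, which tends to 300/7 as n → ∞.
The series converges when 300/7 · |x − 7| < 1, giving R = 7/300.

R = 7/300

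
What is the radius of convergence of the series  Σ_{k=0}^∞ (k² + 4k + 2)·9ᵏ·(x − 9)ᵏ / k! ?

R = ∞

Ratio test: |a_{k+1}/a_k| = ((k+1)² + 4(k+1) + 2)/(k² + 4k + 2) · 9 · 1/(k+1) → 0 as k → ∞.
Since the limit is 0 < 1 for every x, the series converges on all of ℝ and R = ∞.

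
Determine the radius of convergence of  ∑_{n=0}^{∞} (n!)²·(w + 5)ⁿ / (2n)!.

The ratio of consecutive coefficients is (n+1)²/[(2n+1)·(2n+2)] → 1/4.
Thus R = 1/(1/4) = 4.

R = 4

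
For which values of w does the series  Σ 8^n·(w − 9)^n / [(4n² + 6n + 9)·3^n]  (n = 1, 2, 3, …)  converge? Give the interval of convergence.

[69/8, 75/8]

The ratio of consecutive coefficients is [(4n² + 6n + 9)/(4(n+1)² + 6(n+1) + 9)] · 8/3 → 8/3.
Hence the series converges for |w − 9| < 1/(8/3) = 3/8, so the radius of convergence is 3/8.
At w = 75/8: the terms are on the order of 1/n², so the series converges absolutely by comparison with the p-series (p = 2 > 1).
Check w = 69/8: the terms are on the order of 1/n², so the series converges absolutely by comparison with the p-series (p = 2 > 1).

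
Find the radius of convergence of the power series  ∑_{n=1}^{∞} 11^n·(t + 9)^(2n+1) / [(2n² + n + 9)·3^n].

R = √33/11

By the ratio test, |a_{n+1}/a_n| = [(2n² + n + 9)/(2(n+1)² + (n+1) + 9)] · 11/3 → 11/3.
Successive powers of (t + 9) differ by 2, so the series converges when |t + 9|² · 11/3 < 1, i.e. |t + 9| < √(3/11). So R = √33/11.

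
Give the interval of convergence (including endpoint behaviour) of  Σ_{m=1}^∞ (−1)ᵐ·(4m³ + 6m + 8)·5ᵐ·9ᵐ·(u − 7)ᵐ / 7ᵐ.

Ratio test: |a_{m+1}/a_m| = [(4(m+1)³ + 6(m+1) + 8)/(4m³ + 6m + 8)] · 5·9/7 → 45/7 as m → ∞.
The series converges when 45/7 · |u − 7| < 1, giving R = 7/45.
When u = 322/45, the m-th term does not approach 0; divergence by the term test.
Check u = 308/45: the m-th term does not approach 0; divergence by the term test.

(308/45, 322/45)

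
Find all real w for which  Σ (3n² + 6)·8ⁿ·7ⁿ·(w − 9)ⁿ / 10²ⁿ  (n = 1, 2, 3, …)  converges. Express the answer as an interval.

Ratio test: |a_{n+1}/a_n| = [(3(n+1)² + 6)/(3n² + 6)] · 8·7/100 → 14/25 as n → ∞.
Convergence for |w − 9| · 14/25 < 1, i.e. |w − 9| < 25/14. So R = 25/14.
Endpoint w = 151/14: the n-th term does not approach 0; divergence by the term test.
Check w = 101/14: the terms have absolute value of order n², which does not tend to 0, so the series diverges by the divergence test.

(101/14, 151/14)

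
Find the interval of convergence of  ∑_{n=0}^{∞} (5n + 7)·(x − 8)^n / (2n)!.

Ratio test: |a_{n+1}/a_n| = (5(n+1) + 7)/(5n + 7) · 1/[(2n+1)·(2n+2)] → 0 as n → ∞.
Since the limit is 0 < 1 for every x, the series converges on all of ℝ and R = ∞.

(−∞, ∞)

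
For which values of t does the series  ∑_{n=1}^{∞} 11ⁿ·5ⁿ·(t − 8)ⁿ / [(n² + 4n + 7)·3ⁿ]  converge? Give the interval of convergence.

[437/55, 443/55]

By the ratio test, |a_{n+1}/a_n| = [(n² + 4n + 7)/((n+1)² + 4(n+1) + 7)] · 11·5/3 → 55/3.
Thus R = 1/(55/3) = 3/55.
Endpoint t = 443/55: the series is dominated by a constant times Σ 1/n², which converges (p = 2 > 1).
Endpoint t = 437/55: the series is dominated by a constant times Σ 1/n², which converges (p = 2 > 1).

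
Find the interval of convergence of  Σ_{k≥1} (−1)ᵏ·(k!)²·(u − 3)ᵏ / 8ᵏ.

{3}

By the ratio test, |a_{k+1}/a_k| = (k+1)² · 1/8 → ∞.
The terms grow without bound for any (u − 3) ≠ 0, so R = 0 (convergence only at u = 3).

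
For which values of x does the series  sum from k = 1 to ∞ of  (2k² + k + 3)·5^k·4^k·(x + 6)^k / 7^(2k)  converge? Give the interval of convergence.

By the ratio test, |a_{k+1}/a_k| = [(2(k+1)² + (k+1) + 3)/(2k² + k + 3)] · 5·4/49 → 20/49.
The series converges when 20/49 · |x + 6| < 1, giving R = 49/20.
When x = -71/20, the terms have absolute value of order k², which does not tend to 0, so the series diverges by the divergence test.
At x = -169/20: the k-th term does not approach 0; divergence by the term test.

(-169/20, -71/20)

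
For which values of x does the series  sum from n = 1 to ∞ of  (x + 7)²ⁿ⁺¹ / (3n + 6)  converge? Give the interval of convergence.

The ratio of consecutive coefficients is (3n + 6)/(3(n+1) + 6) → 1.
Since the exponent of (x + 7) increases by 2 each term, convergence requires |x + 7|² < 1, hence R = 1.
At x = -6: comparison with the harmonic series Σ 1/n shows the series diverges.
Check x = -8: the terms are asymptotic to a nonzero constant times 1/n, so the series diverges by limit comparison with Σ 1/n.

(-8, -6)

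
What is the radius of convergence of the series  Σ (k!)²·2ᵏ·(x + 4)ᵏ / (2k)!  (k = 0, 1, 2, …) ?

Apply the ratio test: |a_{k+1}| / |a_k| = (k+1)²/[(2k+1)·(2k+2)] · 2, which tends to 1/2 as k → ∞.
Convergence for |x + 4| · 1/2 < 1, i.e. |x + 4| < 2. So R = 2.

R = 2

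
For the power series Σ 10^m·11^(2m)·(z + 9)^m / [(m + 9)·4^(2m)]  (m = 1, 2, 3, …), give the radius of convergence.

Apply the ratio test: |a_{m+1}| / |a_m| = [(m + 9)/((m+1) + 9)] · 10·121/16, which tends to 605/8 as m → ∞.
Hence the series converges for |z + 9| < 1/(605/8) = 8/605, so the radius of convergence is 8/605.

R = 8/605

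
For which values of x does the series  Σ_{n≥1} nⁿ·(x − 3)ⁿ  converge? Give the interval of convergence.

{3}

By the Cauchy root test, |a_n|^(1/n) = n → ∞.
The root grows without bound, so R = 0 (convergence only at x = 3).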